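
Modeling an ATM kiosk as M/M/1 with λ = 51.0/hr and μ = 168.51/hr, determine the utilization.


ρ = λ/μ = 51.0/168.51 = 0.3027

Final: 0.3027


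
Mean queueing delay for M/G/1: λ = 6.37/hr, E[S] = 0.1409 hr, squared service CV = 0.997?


ρ = λ·E[S] = 6.37·0.1409 = 0.8975
E[S²] = E[S]²(1+C_s²) = 0.1409²·(1+0.997) = 0.039646
Wq = λ·E[S²]/(2(1−ρ)) = 6.37·0.039646/(2·0.1025) = 1.23233 hr

Final: 1.23233 hr


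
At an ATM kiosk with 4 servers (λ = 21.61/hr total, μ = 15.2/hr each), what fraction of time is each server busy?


ρ = λ/(cμ) = 21.61/(4·15.2) = 21.61/60.80 = 0.3554

Final: 0.3554


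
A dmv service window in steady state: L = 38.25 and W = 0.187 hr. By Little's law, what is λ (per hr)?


λ = L/W = 38.25/0.187 = 204.5455 /hr

Final: 204.5455 /hr


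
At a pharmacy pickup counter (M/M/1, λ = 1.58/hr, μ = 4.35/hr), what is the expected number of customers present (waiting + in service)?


ρ = λ/μ = 1.58/4.35 = 0.3632
L = ρ/(1−ρ) = 0.3632/(1 − 0.3632) = 0.3632/0.6368 = 0.5704

Final: 0.5704


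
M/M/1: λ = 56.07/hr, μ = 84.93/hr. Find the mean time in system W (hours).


W = 1/(μ−λ) = 1/(84.93 − 56.07) = 1/28.86 = 0.03465 hr

Final: 0.03465 hr


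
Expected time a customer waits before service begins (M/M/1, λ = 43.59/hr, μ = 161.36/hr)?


ρ = 43.59/161.36 = 0.2701
Wq = ρ/(μ−λ) = 0.2701/(161.36 − 43.59) = 0.2701/117.77 = 0.002294 hr

Final: 0.002294 hr


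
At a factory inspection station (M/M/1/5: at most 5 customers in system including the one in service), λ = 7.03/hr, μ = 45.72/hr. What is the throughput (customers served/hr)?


ρ = 0.1538; P_K = (1−ρ)ρ^5/(1−ρ^6) = 0.00007274
λ_eff = λ(1 − P_K) = 7.03·(1 − 0.00007274) = 7.03·0.999927 = 7.0295 /hr

Final: 7.0295 /hr


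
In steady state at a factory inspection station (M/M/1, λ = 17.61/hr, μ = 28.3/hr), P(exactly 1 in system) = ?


ρ = 17.61/28.3 = 0.6223
P_n = (1−ρ)·ρ^n = (1 − 0.6223)·0.6223^1 = 0.3777·0.622261 = 0.235052

Final: 0.235052


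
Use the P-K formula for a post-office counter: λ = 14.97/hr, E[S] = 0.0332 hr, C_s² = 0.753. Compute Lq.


ρ = λ·E[S] = 14.97·0.0332 = 0.4970
Lq = ρ²(1+C_s²)/(2(1−ρ)) = 0.2470·(1+0.753)/(2·0.5030)
= 0.2470·1.7530/1.0060 = 0.43043

Final: 0.43043


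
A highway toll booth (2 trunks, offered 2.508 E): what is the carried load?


B(2,2.508) = 0.472722 (Erlang-B)
Carried load = a(1 − B) = 2.508·(1 − 0.472722) = 2.508·0.527278 = 1.3224 E

Final: 1.3224 Erlangs


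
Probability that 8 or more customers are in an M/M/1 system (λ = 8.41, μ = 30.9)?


ρ = 8.41/30.9 = 0.2722
P(N ≥ n) = ρ^n = 0.2722^8 = 0.00003011

Final: 0.00003011


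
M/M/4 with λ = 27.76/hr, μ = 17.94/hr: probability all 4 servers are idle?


a = λ/μ = 27.76/17.94 = 1.5474; ρ = a/c = 0.3868
Σ_{k=0}^{3} a^k/k! (terms k=0..3) = 1.00000 + 1.54738 + 1.19719 + 0.61750 = 4.36208
Tail: a^4/(4!(1−ρ)) = 5.73308/(24·0.6132) = 0.38959
P₀ = 1/(4.36208 + 0.38959) = 1/4.75167 = 0.210453

Final: 0.210453


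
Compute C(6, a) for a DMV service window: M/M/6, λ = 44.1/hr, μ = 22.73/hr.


a = λ/μ = 1.9402; ρ = a/6 = 0.3234
P₀ = 0.143503 (from M/M/c formula)
C(c,a) = [a^c/(c!(1−ρ))]·P₀ = [53.33778/(720·0.6766)]·0.143503
= 0.10948·0.143503 = 0.015711

Final: 0.015711


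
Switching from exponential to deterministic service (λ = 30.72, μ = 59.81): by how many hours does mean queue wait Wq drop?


ρ = 30.72/59.81 = 0.5136
Wq(M/M/1) = ρ/(μ−λ) = 0.5136/29.09 = 0.01766 hr
Wq(M/D/1) = ρ/(2(μ−λ)) = 0.008828 hr
Savings = 0.01766 − 0.008828 = 0.008828 hr

Final: 0.008828 hr


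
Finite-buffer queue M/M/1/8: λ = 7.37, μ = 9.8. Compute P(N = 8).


ρ = λ/μ = 7.37/9.8 = 0.7520
P_K = (1−ρ)ρ^K/(1−ρ^(K+1)) = (0.2480·0.102313)/(1 − 0.076944)
= 0.025369/0.923056 = 0.027484

Final: 0.027484


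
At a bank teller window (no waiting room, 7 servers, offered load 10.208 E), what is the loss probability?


B(c,a) = (a^c/c!) / Σ_{k=0}^{c} a^k/k!
a^7/7! = 2291.680626
Σ terms (k=0..7): 1.00000 + 10.20800 + 52.10163 + 177.28449 + 452.43001 + 923.68111 + 1571.48946 + 2291.68063 = 5479.875319
B = 2291.680626/5479.875319 = 0.418199

Final: 0.418199


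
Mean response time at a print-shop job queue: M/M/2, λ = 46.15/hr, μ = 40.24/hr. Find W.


a = 1.1469; ρ = 0.5734; P₀ = 0.271105
Lq = P₀·a^c·ρ/(c!(1−ρ)²) = 0.56188
Wq = Lq/λ = 0.56188/46.15 = 0.01218 hr
W = Wq + 1/μ = 0.01218 + 0.02485 = 0.03703 hr

Final: 0.03703 hr


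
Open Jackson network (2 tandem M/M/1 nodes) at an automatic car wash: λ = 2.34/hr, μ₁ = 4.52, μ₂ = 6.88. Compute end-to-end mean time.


Each node sees arrival rate λ = 2.34/hr (tandem ⇒ throughput preserved).
W₁ = 1/(μ₁−λ) = 1/(4.52−2.34) = 0.45872 hr
W₂ = 1/(μ₂−λ) = 1/(6.88−2.34) = 0.22026 hr
W_total = W₁ + W₂ = 0.45872 + 0.22026 = 0.67898 hr

Final: 0.67898 hr


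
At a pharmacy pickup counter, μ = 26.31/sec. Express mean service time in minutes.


Mean service time = 1/μ = 1/26.31 second = 0.03801 second
In minutes: 0.03801 × 0.0166667 = 0.0006335 min

Final: 0.0006335 min


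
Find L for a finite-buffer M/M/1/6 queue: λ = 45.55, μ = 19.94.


ρ = 45.55/19.94 = 2.2844
L = ρ[1 − (K+1)ρ^K + Kρ^(K+1)] / [(1−ρ)(1−ρ^(K+1))]
Numerator: 2.2844·(1 − 7·142.095186 + 6·324.595572) = 2179.060678
Denominator: (-1.2844)·(-323.595572) = 415.610963
L = 2179.060678/415.610963 = 5.2430

Final: 5.2430


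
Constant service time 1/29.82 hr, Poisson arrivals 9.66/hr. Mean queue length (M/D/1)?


ρ = 9.66/29.82 = 0.3239
M/D/1: Lq = ρ²/(2(1−ρ)) = 0.1049/(2·0.6761) = 0.07761

Final: 0.07761


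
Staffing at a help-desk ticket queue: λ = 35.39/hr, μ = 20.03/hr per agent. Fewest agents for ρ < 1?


Stability requires cμ > λ ⇔ c > λ/μ.
λ/μ = 35.39/20.03 = 1.7668
Minimum integer c = ⌊1.7668⌋ + 1 = 2
Check: 2·20.03 = 40.06 > 35.39, while 1·20.03 = 20.03 ≤ 35.39

Final: 2 servers


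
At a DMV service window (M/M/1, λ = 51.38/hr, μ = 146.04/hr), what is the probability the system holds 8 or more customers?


ρ = 51.38/146.04 = 0.3518
P(N ≥ n) = ρ^n = 0.3518^8 = 0.0002347

Final: 0.0002347


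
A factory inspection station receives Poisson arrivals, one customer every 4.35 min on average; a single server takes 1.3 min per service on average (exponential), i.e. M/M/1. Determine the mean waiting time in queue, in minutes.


λ = 60/4.35 = 13.7931 /hr
μ = 60/1.3 = 46.1538 /hr
ρ = λ/μ = 13.7931/46.1538 = 0.2989
Wq = ρ/(μ−λ) = 0.2989/(46.1538−13.7931) = 0.009235 hr
In minutes: 0.009235·60 = 0.5541 min

Final: 0.5541 min


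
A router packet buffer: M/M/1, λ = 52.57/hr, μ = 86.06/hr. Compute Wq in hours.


ρ = 52.57/86.06 = 0.6109
Wq = ρ/(μ−λ) = 0.6109/(86.06 − 52.57) = 0.6109/33.49 = 0.01824 hr

Final: 0.01824 hr


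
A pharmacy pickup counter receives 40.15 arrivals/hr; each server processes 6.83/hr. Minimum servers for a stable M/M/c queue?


Stability requires cμ > λ ⇔ c > λ/μ.
λ/μ = 40.15/6.83 = 5.8785
Minimum integer c = ⌊5.8785⌋ + 1 = 6
Check: 6·6.83 = 40.98 > 40.15, while 5·6.83 = 34.15 ≤ 40.15

Final: 6 servers


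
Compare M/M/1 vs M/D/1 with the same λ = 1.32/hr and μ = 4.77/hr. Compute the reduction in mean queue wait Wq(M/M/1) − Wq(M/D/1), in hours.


ρ = 1.32/4.77 = 0.2767
Wq(M/M/1) = ρ/(μ−λ) = 0.2767/3.45 = 0.08021 hr
Wq(M/D/1) = ρ/(2(μ−λ)) = 0.04011 hr
Savings = 0.08021 − 0.04011 = 0.04011 hr

Final: 0.04011 hr


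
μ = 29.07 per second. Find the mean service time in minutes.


Mean service time = 1/μ = 1/29.07 second = 0.03440 second
In minutes: 0.03440 × 0.0166667 = 0.0005733 min

Final: 0.0005733 min


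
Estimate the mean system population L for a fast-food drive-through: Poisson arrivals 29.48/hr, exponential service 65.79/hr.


ρ = λ/μ = 29.48/65.79 = 0.4481
L = ρ/(1−ρ) = 0.4481/(1 − 0.4481) = 0.4481/0.5519 = 0.8119

Final: 0.8119


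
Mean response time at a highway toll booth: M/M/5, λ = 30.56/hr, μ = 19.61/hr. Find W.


a = 1.5584; ρ = 0.3117; P₀ = 0.210063
Lq = P₀·a^c·ρ/(c!(1−ρ)²) = 0.01058
Wq = Lq/λ = 0.01058/30.56 = 0.0003464 hr
W = Wq + 1/μ = 0.0003464 + 0.05099 = 0.05134 hr

Final: 0.05134 hr


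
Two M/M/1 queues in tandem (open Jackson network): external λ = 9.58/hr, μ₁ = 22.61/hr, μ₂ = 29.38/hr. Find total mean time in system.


Each node sees arrival rate λ = 9.58/hr (tandem ⇒ throughput preserved).
W₁ = 1/(μ₁−λ) = 1/(22.61−9.58) = 0.07675 hr
W₂ = 1/(μ₂−λ) = 1/(29.38−9.58) = 0.05051 hr
W_total = W₁ + W₂ = 0.07675 + 0.05051 = 0.12725 hr

Final: 0.12725 hr


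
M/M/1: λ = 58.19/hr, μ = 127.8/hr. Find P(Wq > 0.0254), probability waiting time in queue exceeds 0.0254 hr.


ρ = 58.19/127.8 = 0.4553
P(Wq > t) = ρ·e^{−(μ−λ)t} = 0.4553·e^{−1.7681}
= 0.4553·0.170658 = 0.077704

Final: 0.077704


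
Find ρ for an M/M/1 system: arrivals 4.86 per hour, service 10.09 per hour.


ρ = λ/μ = 4.86/10.09 = 0.4817

Final: 0.4817


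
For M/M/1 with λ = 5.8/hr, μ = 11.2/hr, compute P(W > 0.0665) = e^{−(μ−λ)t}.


W ~ Exponential(μ−λ) for M/M/1.
μ − λ = 11.2 − 5.8 = 5.4000
P(W > t) = e^{−(μ−λ)t} = e^{−0.3591} = 0.698305

Final: 0.698305


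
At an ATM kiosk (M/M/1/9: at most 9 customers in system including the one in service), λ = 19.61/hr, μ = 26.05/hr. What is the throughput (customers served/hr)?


ρ = 0.7528; P_K = (1−ρ)ρ^9/(1−ρ^10) = 0.020383
λ_eff = λ(1 − P_K) = 19.61·(1 − 0.020383) = 19.61·0.979617 = 19.2103 /hr

Final: 19.2103 /hr


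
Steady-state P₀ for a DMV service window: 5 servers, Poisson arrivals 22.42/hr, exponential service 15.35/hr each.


a = λ/μ = 22.42/15.35 = 1.4606; ρ = a/c = 0.2921
Σ_{k=0}^{4} a^k/k! (terms k=0..4) = 1.00000 + 1.46059 + 1.06666 + 0.51931 + 0.18963 = 4.23618
Tail: a^5/(5!(1−ρ)) = 6.64716/(120·0.7079) = 0.07825
P₀ = 1/(4.23618 + 0.07825) = 1/4.31443 = 0.231780

Final: 0.231780


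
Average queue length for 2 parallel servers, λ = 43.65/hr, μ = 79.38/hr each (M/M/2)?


a = λ/μ = 0.5499; ρ = a/2 = 0.2749
P₀ = 0.568697
Lq = P₀·a^c·ρ / (c!·(1−ρ)²) = 0.568697·0.30238·0.2749/(2·0.52571)
= 0.04497

Final: 0.04497


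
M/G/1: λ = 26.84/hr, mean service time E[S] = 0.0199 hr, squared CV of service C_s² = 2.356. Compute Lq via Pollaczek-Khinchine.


ρ = λ·E[S] = 26.84·0.0199 = 0.5341
Lq = ρ²(1+C_s²)/(2(1−ρ)) = 0.2853·(1+2.356)/(2·0.4659)
= 0.2853·3.3560/0.9318 = 1.02751

Final: 1.02751


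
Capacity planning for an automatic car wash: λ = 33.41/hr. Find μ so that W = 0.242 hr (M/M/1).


W = 1/(μ−λ) ⇒ μ − λ = 1/W = 1/0.242 = 4.1322
μ = λ + 1/W = 33.41 + 4.1322 = 37.5422 per hr

Final: 37.5422 /hr


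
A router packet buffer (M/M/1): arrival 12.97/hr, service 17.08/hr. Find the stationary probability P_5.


ρ = 12.97/17.08 = 0.7594
P_n = (1−ρ)·ρ^n = (1 − 0.7594)·0.7594^5 = 0.2406·0.252500 = 0.060760

Final: 0.060760


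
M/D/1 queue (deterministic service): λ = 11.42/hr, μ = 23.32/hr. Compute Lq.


ρ = 11.42/23.32 = 0.4897
M/D/1: Lq = ρ²/(2(1−ρ)) = 0.2398/(2·0.5103) = 0.23498

Final: 0.23498


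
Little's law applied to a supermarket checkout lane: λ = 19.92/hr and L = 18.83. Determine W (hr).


W = L/λ = 18.83/19.92 = 0.9453 hr

Final: 0.9453 hr


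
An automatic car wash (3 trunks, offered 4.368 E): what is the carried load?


B(3,4.368) = 0.482327 (Erlang-B)
Carried load = a(1 − B) = 4.368·(1 − 0.482327) = 4.368·0.517673 = 2.2612 E

Final: 2.2612 Erlangs


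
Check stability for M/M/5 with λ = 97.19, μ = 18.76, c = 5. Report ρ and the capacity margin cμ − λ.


Total capacity cμ = 5·18.76 = 93.80/hr
ρ = λ/(cμ) = 97.19/93.80 = 1.0361
Stable ⇔ ρ < 1: NO
Spare capacity = cμ − λ = 93.80 − 97.19 = -3.39/hr

Final: ρ = 1.0361; unstable; margin = -3.39/hr


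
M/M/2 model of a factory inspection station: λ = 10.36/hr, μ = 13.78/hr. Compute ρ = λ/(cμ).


ρ = λ/(cμ) = 10.36/(2·13.78) = 10.36/27.56 = 0.3759

Final: 0.3759


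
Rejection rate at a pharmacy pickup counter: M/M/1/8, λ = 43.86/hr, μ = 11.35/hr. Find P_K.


ρ = λ/μ = 43.86/11.35 = 3.8643
P_K = (1−ρ)ρ^K/(1−ρ^(K+1)) = (-2.8643·49725.839802)/(1 − 192156.417066)
= -142430.577264/-192155.417066 = 0.741226

Final: 0.741226


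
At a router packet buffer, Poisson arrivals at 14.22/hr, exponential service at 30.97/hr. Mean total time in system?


W = 1/(μ−λ) = 1/(30.97 − 14.22) = 1/16.75 = 0.05970 hr

Final: 0.05970 hr


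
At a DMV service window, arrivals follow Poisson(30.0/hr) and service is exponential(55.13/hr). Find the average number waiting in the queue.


ρ = 30.0/55.13 = 0.5442
Lq = ρ²/(1−ρ) = 0.2961/0.4558 = 0.6496

Final: 0.6496


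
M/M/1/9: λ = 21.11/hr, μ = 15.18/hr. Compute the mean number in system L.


ρ = 21.11/15.18 = 1.3906
L = ρ[1 − (K+1)ρ^K + Kρ^(K+1)] / [(1−ρ)(1−ρ^(K+1))]
Numerator: 1.3906·(1 − 10·19.451279 + 9·27.049835) = 69.442898
Denominator: (-0.3906)·(-26.049835) = 10.176253
L = 69.442898/10.176253 = 6.8240

Final: 6.8240


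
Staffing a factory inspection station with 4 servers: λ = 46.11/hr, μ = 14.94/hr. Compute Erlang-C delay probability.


a = λ/μ = 3.0863; ρ = a/4 = 0.7716
P₀ = 0.033002 (from M/M/c formula)
C(c,a) = [a^c/(c!(1−ρ))]·P₀ = [90.73568/(24·0.2284)]·0.033002
= 16.55178·0.033002 = 0.546250

Final: 0.546250


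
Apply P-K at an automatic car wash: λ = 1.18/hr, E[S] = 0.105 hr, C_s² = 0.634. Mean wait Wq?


ρ = λ·E[S] = 1.18·0.105 = 0.1239
E[S²] = E[S]²(1+C_s²) = 0.105²·(1+0.634) = 0.018015
Wq = λ·E[S²]/(2(1−ρ)) = 1.18·0.018015/(2·0.8761) = 0.01213 hr

Final: 0.01213 hr


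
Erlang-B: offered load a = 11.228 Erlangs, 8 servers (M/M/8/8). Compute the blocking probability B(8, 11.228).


B(c,a) = (a^c/c!) / Σ_{k=0}^{c} a^k/k!
a^8/8! = 6264.677348
Σ terms (k=0..8): 1.00000 + 11.22800 + 63.03399 + 235.91522 + 662.21402 + 1487.06781 + 2782.79957 + 4463.61051 + 6264.67735 = 15971.546475
B = 6264.677348/15971.546475 = 0.392240

Final: 0.392240


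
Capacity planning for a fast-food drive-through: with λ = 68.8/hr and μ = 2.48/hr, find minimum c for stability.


Stability requires cμ > λ ⇔ c > λ/μ.
λ/μ = 68.8/2.48 = 27.7419
Minimum integer c = ⌊27.7419⌋ + 1 = 28
Check: 28·2.48 = 69.44 > 68.8, while 27·2.48 = 66.96 ≤ 68.8

Final: 28 servers


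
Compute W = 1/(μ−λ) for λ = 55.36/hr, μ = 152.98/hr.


W = 1/(μ−λ) = 1/(152.98 − 55.36) = 1/97.62 = 0.01024 hr

Final: 0.01024 hr


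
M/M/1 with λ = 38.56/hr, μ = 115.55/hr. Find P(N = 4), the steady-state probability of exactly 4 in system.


ρ = 38.56/115.55 = 0.3337
P_n = (1−ρ)·ρ^n = (1 − 0.3337)·0.3337^4 = 0.6663·0.012401 = 0.008263

Final: 0.008263


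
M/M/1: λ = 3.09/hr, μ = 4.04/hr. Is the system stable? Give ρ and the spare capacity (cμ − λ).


Total capacity cμ = 1·4.04 = 4.04/hr
ρ = λ/(cμ) = 3.09/4.04 = 0.7649
Stable ⇔ ρ < 1: YES
Spare capacity = cμ − λ = 4.04 − 3.09 = 0.95/hr

Final: ρ = 0.7649; stable; margin = 0.95/hr


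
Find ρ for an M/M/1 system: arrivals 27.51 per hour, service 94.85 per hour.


ρ = λ/μ = 27.51/94.85 = 0.2900

Final: 0.2900


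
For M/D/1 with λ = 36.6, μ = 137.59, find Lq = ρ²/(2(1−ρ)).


ρ = 36.6/137.59 = 0.2660
M/D/1: Lq = ρ²/(2(1−ρ)) = 0.07076/(2·0.7340) = 0.04820

Final: 0.04820


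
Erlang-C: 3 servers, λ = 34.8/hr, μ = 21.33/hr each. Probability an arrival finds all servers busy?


a = λ/μ = 1.6315; ρ = a/3 = 0.5438
P₀ = 0.180209 (from M/M/c formula)
C(c,a) = [a^c/(c!(1−ρ))]·P₀ = [4.34275/(6·0.4562)]·0.180209
= 1.58669·0.180209 = 0.285936

Final: 0.285936


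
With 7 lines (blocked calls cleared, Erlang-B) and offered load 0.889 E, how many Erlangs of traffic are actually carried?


B(7,0.889) = 0.00003579 (Erlang-B)
Carried load = a(1 − B) = 0.889·(1 − 0.00003579) = 0.889·0.999964 = 0.8890 E

Final: 0.8890 Erlangs


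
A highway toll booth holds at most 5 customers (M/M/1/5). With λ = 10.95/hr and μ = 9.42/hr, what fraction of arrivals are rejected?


ρ = λ/μ = 10.95/9.42 = 1.1624
P_K = (1−ρ)ρ^K/(1−ρ^(K+1)) = (-0.1624·2.122345)/(1 − 2.467058)
= -0.344712/-1.467058 = 0.234968

Final: 0.234968


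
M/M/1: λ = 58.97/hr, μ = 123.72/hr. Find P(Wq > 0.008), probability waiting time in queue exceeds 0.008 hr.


ρ = 58.97/123.72 = 0.4766
P(Wq > t) = ρ·e^{−(μ−λ)t} = 0.4766·e^{−0.5180}
= 0.4766·0.595711 = 0.283940

Final: 0.283940


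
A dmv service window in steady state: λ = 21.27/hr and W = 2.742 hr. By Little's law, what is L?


L = λW = 21.27·2.742 = 58.3223

Final: 58.3223


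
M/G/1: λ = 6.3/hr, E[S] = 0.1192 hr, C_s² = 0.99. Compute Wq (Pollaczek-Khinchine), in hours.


ρ = λ·E[S] = 6.3·0.1192 = 0.7510
E[S²] = E[S]²(1+C_s²) = 0.1192²·(1+0.99) = 0.028275
Wq = λ·E[S²]/(2(1−ρ)) = 6.3·0.028275/(2·0.2490) = 0.35764 hr

Final: 0.35764 hr


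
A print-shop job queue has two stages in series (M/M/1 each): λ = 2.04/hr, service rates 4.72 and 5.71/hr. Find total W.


Each node sees arrival rate λ = 2.04/hr (tandem ⇒ throughput preserved).
W₁ = 1/(μ₁−λ) = 1/(4.72−2.04) = 0.37313 hr
W₂ = 1/(μ₂−λ) = 1/(5.71−2.04) = 0.27248 hr
W_total = W₁ + W₂ = 0.37313 + 0.27248 = 0.64561 hr

Final: 0.64561 hr


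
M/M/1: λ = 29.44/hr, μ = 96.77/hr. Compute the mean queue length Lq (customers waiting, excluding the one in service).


ρ = 29.44/96.77 = 0.3042
Lq = ρ²/(1−ρ) = 0.09255/0.6958 = 0.1330

Final: 0.1330


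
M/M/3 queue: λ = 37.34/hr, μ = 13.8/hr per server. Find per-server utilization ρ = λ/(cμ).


ρ = λ/(cμ) = 37.34/(3·13.8) = 37.34/41.40 = 0.9019

Final: 0.9019


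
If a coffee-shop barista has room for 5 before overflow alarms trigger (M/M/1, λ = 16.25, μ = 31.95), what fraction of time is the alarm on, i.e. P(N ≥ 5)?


ρ = 16.25/31.95 = 0.5086
P(N ≥ n) = ρ^n = 0.5086^5 = 0.034034

Final: 0.034034


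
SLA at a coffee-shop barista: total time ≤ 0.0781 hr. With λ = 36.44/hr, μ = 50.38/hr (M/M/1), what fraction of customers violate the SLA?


W ~ Exponential(μ−λ) for M/M/1.
μ − λ = 50.38 − 36.44 = 13.9400
P(W > t) = e^{−(μ−λ)t} = e^{−1.0887} = 0.336649

Final: 0.336649


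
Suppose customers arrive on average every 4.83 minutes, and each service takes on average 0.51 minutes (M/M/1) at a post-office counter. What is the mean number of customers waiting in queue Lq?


λ = 60/4.83 = 12.4224 /hr
μ = 60/0.51 = 117.6471 /hr
ρ = λ/μ = 12.4224/117.6471 = 0.1056
Lq = ρ²/(1−ρ) = 0.01115/0.8944 = 0.01247

Final: 0.01247


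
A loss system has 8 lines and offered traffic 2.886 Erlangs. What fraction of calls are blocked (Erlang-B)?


B(c,a) = (a^c/c!) / Σ_{k=0}^{c} a^k/k!
a^8/8! = 0.119358
Σ terms (k=0..8): 1.00000 + 2.88600 + 4.16450 + 4.00625 + 2.89051 + 1.66840 + 0.80250 + 0.33086 + 0.11936 = 17.868371
B = 0.119358/17.868371 = 0.006680

Final: 0.006680


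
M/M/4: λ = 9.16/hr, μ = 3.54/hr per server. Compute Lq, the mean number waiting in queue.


a = λ/μ = 2.5876; ρ = a/4 = 0.6469
P₀ = 0.066169
Lq = P₀·a^c·ρ / (c!·(1−ρ)²) = 0.066169·44.83001·0.6469/(24·0.12468)
= 0.64126

Final: 0.64126


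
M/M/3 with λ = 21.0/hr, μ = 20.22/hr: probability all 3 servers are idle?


a = λ/μ = 21.0/20.22 = 1.0386; ρ = a/c = 0.3462
Σ_{k=0}^{2} a^k/k! (terms k=0..2) = 1.00000 + 1.03858 + 0.53932 = 2.57790
Tail: a^3/(3!(1−ρ)) = 1.12025/(6·0.6538) = 0.28557
P₀ = 1/(2.57790 + 0.28557) = 1/2.86347 = 0.349227

Final: 0.349227


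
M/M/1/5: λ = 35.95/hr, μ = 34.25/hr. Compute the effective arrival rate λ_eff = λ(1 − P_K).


ρ = 1.0496; P_K = (1−ρ)ρ^5/(1−ρ^6) = 0.187482
λ_eff = λ(1 − P_K) = 35.95·(1 − 0.187482) = 35.95·0.812518 = 29.2100 /hr

Final: 29.2100 /hr


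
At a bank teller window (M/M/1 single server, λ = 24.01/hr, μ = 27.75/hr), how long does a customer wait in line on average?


ρ = 24.01/27.75 = 0.8652
Wq = ρ/(μ−λ) = 0.8652/(27.75 − 24.01) = 0.8652/3.74 = 0.2313 hr

Final: 0.2313 hr


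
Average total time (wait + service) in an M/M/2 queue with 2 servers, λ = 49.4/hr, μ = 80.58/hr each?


a = 0.6131; ρ = 0.3065; P₀ = 0.530775
Lq = P₀·a^c·ρ/(c!(1−ρ)²) = 0.06358
Wq = Lq/λ = 0.06358/49.4 = 0.001287 hr
W = Wq + 1/μ = 0.001287 + 0.01241 = 0.01370 hr

Final: 0.01370 hr


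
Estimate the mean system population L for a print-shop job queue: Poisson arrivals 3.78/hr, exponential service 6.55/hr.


ρ = λ/μ = 3.78/6.55 = 0.5771
L = ρ/(1−ρ) = 0.5771/(1 − 0.5771) = 0.5771/0.4229 = 1.3646

Final: 1.3646


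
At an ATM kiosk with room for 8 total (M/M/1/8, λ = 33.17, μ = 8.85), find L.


ρ = 33.17/8.85 = 3.7480
L = ρ[1 − (K+1)ρ^K + Kρ^(K+1)] / [(1−ρ)(1−ρ^(K+1))]
Numerator: 3.7480·(1 − 9·38941.942087 + 8·145955.278986) = 3062755.709656
Denominator: (-2.7480)·(-145954.278986) = 401085.657055
L = 3062755.709656/401085.657055 = 7.6362

Final: 7.6362


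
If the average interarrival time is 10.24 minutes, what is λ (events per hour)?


λ = 1/(interarrival time) in consistent units.
1 hour = 60 min, so λ = 60/10.24 = 5.8594 per hour

Final: 5.8594 /hr


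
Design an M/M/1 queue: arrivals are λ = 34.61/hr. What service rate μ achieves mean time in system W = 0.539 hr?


W = 1/(μ−λ) ⇒ μ − λ = 1/W = 1/0.539 = 1.8553
μ = λ + 1/W = 34.61 + 1.8553 = 36.4653 per hr

Final: 36.4653 /hr


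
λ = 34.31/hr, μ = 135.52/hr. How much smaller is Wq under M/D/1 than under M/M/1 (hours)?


ρ = 34.31/135.52 = 0.2532
Wq(M/M/1) = ρ/(μ−λ) = 0.2532/101.21 = 0.002501 hr
Wq(M/D/1) = ρ/(2(μ−λ)) = 0.001251 hr
Savings = 0.002501 − 0.001251 = 0.001251 hr

Final: 0.001251 hr


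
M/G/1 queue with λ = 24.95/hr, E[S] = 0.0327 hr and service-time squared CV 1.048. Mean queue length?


ρ = λ·E[S] = 24.95·0.0327 = 0.8159
Lq = ρ²(1+C_s²)/(2(1−ρ)) = 0.6656·(1+1.048)/(2·0.1841)
= 0.6656·2.0480/0.3683 = 3.70169

Final: 3.70169


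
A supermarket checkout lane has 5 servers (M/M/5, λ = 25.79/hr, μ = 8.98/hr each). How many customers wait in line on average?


a = λ/μ = 2.8719; ρ = a/5 = 0.5744
P₀ = 0.053752
Lq = P₀·a^c·ρ / (c!·(1−ρ)²) = 0.053752·195.37772·0.5744/(120·0.18115)
= 0.27750

Final: 0.27750


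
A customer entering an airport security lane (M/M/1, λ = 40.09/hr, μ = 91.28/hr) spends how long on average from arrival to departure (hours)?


W = 1/(μ−λ) = 1/(91.28 − 40.09) = 1/51.19 = 0.01954 hr

Final: 0.01954 hr


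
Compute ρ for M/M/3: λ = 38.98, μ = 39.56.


ρ = λ/(cμ) = 38.98/(3·39.56) = 38.98/118.68 = 0.3284

Final: 0.3284


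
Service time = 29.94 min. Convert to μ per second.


μ = 1/(service time) in consistent units.
1 second = 0.0166667 min, so μ = 0.0166667/29.94 = 0.0005567 per second

Final: 0.0005567 /sec


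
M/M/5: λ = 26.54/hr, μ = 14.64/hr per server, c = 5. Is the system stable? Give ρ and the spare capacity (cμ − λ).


Total capacity cμ = 5·14.64 = 73.20/hr
ρ = λ/(cμ) = 26.54/73.20 = 0.3626
Stable ⇔ ρ < 1: YES
Spare capacity = cμ − λ = 73.20 − 26.54 = 46.66/hr

Final: ρ = 0.3626; stable; margin = 46.66/hr


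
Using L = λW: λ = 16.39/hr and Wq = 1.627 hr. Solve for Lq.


Lq = λWq = 16.39·1.627 = 26.6665

Final: 26.6665


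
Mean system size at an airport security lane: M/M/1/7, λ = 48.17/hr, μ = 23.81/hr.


ρ = 48.17/23.81 = 2.0231
L = ρ[1 − (K+1)ρ^K + Kρ^(K+1)] / [(1−ρ)(1−ρ^(K+1))]
Numerator: 2.0231·(1 − 8·138.714147 + 7·280.632527) = 1731.195635
Denominator: (-1.0231)·(-279.632527) = 286.091909
L = 1731.195635/286.091909 = 6.0512

Final: 6.0512


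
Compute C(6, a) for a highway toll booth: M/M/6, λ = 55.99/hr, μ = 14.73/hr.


a = λ/μ = 3.8011; ρ = a/6 = 0.6335
P₀ = 0.020869 (from M/M/c formula)
C(c,a) = [a^c/(c!(1−ρ))]·P₀ = [3016.10408/(720·0.3665)]·0.020869
= 11.43028·0.020869 = 0.238533

Final: 0.238533


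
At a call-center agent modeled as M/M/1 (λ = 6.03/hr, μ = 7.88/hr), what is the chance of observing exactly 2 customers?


ρ = 6.03/7.88 = 0.7652
P_n = (1−ρ)·ρ^n = (1 − 0.7652)·0.7652^2 = 0.2348·0.585575 = 0.137476

Final: 0.137476


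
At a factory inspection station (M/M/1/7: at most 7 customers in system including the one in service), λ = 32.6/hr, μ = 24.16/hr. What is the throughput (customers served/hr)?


ρ = 1.3493; P_K = (1−ρ)ρ^7/(1−ρ^8) = 0.284813
λ_eff = λ(1 − P_K) = 32.6·(1 − 0.284813) = 32.6·0.715187 = 23.3151 /hr

Final: 23.3151 /hr


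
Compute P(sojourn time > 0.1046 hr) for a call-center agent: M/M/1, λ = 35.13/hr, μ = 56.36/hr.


W ~ Exponential(μ−λ) for M/M/1.
μ − λ = 56.36 − 35.13 = 21.2300
P(W > t) = e^{−(μ−λ)t} = e^{−2.2207} = 0.108538

Final: 0.108538


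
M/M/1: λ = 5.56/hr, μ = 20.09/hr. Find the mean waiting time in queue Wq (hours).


ρ = 5.56/20.09 = 0.2768
Wq = ρ/(μ−λ) = 0.2768/(20.09 − 5.56) = 0.2768/14.53 = 0.01905 hr

Final: 0.01905 hr


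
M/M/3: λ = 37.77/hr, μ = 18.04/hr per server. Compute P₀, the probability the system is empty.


a = λ/μ = 37.77/18.04 = 2.0937; ρ = a/c = 0.6979
Σ_{k=0}^{2} a^k/k! (terms k=0..2) = 1.00000 + 2.09368 + 2.19175 = 5.28543
Tail: a^3/(3!(1−ρ)) = 9.17765/(6·0.3021) = 5.06314
P₀ = 1/(5.28543 + 5.06314) = 1/10.34857 = 0.096632

Final: 0.096632


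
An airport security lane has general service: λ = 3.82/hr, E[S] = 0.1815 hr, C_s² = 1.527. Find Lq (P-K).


ρ = λ·E[S] = 3.82·0.1815 = 0.6933
Lq = ρ²(1+C_s²)/(2(1−ρ)) = 0.4807·(1+1.527)/(2·0.3067)
= 0.4807·2.5270/0.6133 = 1.98054

Final: 1.98054


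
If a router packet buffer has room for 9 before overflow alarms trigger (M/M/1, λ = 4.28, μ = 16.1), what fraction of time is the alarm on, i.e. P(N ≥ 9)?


ρ = 4.28/16.1 = 0.2658
P(N ≥ n) = ρ^n = 0.2658^9 = 0.000006631

Final: 0.000006631


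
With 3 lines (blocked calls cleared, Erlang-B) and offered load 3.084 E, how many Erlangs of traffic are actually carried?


B(3,3.084) = 0.356105 (Erlang-B)
Carried load = a(1 − B) = 3.084·(1 − 0.356105) = 3.084·0.643895 = 1.9858 E

Final: 1.9858 Erlangs


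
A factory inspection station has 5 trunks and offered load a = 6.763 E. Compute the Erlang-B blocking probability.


B(c,a) = (a^c/c!) / Σ_{k=0}^{c} a^k/k!
a^5/5! = 117.900512
Σ terms (k=0..5): 1.00000 + 6.76300 + 22.86908 + 51.55454 + 87.16584 + 117.90051 = 287.252974
B = 117.900512/287.252974 = 0.410441

Final: 0.410441


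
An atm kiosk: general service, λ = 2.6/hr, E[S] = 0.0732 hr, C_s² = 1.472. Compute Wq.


ρ = λ·E[S] = 2.6·0.0732 = 0.1903
E[S²] = E[S]²(1+C_s²) = 0.0732²·(1+1.472) = 0.013246
Wq = λ·E[S²]/(2(1−ρ)) = 2.6·0.013246/(2·0.8097) = 0.02127 hr

Final: 0.02127 hr


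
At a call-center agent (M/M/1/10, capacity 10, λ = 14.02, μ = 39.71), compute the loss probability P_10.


ρ = λ/μ = 14.02/39.71 = 0.3531
P_K = (1−ρ)ρ^K/(1−ρ^(K+1)) = (0.6469·0.00003009)/(1 − 0.00001063)
= 0.00001947/0.999989 = 0.00001947

Final: 0.00001947


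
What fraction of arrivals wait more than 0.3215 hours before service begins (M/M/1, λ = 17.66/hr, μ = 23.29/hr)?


ρ = 17.66/23.29 = 0.7583
P(Wq > t) = ρ·e^{−(μ−λ)t} = 0.7583·e^{−1.8100}
= 0.7583·0.163647 = 0.124088

Final: 0.124088


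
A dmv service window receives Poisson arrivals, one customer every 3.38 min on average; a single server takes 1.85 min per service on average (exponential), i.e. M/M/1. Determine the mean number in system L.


λ = 60/3.38 = 17.7515 /hr
μ = 60/1.85 = 32.4324 /hr
ρ = λ/μ = 17.7515/32.4324 = 0.5473
L = ρ/(1−ρ) = 0.5473/0.4527 = 1.2092

Final: 1.2092


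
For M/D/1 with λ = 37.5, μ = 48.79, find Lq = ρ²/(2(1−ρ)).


ρ = 37.5/48.79 = 0.7686
M/D/1: Lq = ρ²/(2(1−ρ)) = 0.5907/(2·0.2314) = 1.27646

Final: 1.27646


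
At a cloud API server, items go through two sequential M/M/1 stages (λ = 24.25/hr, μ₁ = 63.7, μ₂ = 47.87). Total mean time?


Each node sees arrival rate λ = 24.25/hr (tandem ⇒ throughput preserved).
W₁ = 1/(μ₁−λ) = 1/(63.7−24.25) = 0.02535 hr
W₂ = 1/(μ₂−λ) = 1/(47.87−24.25) = 0.04234 hr
W_total = W₁ + W₂ = 0.02535 + 0.04234 = 0.06769 hr

Final: 0.06769 hr


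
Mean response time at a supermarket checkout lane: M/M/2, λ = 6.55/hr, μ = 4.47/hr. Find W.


a = 1.4653; ρ = 0.7327; P₀ = 0.154293
Lq = P₀·a^c·ρ/(c!(1−ρ)²) = 1.69811
Wq = Lq/λ = 1.69811/6.55 = 0.25925 hr
W = Wq + 1/μ = 0.25925 + 0.22371 = 0.48297 hr

Final: 0.48297 hr


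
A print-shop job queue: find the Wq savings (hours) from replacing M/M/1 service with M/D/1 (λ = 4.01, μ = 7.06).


ρ = 4.01/7.06 = 0.5680
Wq(M/M/1) = ρ/(μ−λ) = 0.5680/3.05 = 0.18623 hr
Wq(M/D/1) = ρ/(2(μ−λ)) = 0.09311 hr
Savings = 0.18623 − 0.09311 = 0.09311 hr

Final: 0.09311 hr


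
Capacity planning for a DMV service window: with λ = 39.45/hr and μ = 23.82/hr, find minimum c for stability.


Stability requires cμ > λ ⇔ c > λ/μ.
λ/μ = 39.45/23.82 = 1.6562
Minimum integer c = ⌊1.6562⌋ + 1 = 2
Check: 2·23.82 = 47.64 > 39.45, while 1·23.82 = 23.82 ≤ 39.45

Final: 2 servers


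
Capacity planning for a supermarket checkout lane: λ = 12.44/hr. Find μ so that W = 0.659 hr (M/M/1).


W = 1/(μ−λ) ⇒ μ − λ = 1/W = 1/0.659 = 1.5175
μ = λ + 1/W = 12.44 + 1.5175 = 13.9575 per hr

Final: 13.9575 /hr


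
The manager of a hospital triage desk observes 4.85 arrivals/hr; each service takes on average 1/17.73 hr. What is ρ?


ρ = λ/μ = 4.85/17.73 = 0.2735

Final: 0.2735


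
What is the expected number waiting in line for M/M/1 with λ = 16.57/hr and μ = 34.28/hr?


ρ = 16.57/34.28 = 0.4834
Lq = ρ²/(1−ρ) = 0.2336/0.5166 = 0.4523

Final: 0.4523


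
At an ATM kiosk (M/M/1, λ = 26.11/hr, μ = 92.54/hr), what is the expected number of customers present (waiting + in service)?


ρ = λ/μ = 26.11/92.54 = 0.2821
L = ρ/(1−ρ) = 0.2821/(1 − 0.2821) = 0.2821/0.7179 = 0.3930

Final: 0.3930


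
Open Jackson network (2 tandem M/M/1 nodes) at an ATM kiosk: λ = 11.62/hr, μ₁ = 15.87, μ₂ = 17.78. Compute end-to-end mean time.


Each node sees arrival rate λ = 11.62/hr (tandem ⇒ throughput preserved).
W₁ = 1/(μ₁−λ) = 1/(15.87−11.62) = 0.23529 hr
W₂ = 1/(μ₂−λ) = 1/(17.78−11.62) = 0.16234 hr
W_total = W₁ + W₂ = 0.23529 + 0.16234 = 0.39763 hr

Final: 0.39763 hr


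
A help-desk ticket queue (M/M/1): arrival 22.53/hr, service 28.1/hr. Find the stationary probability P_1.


ρ = 22.53/28.1 = 0.8018
P_n = (1−ρ)·ρ^n = (1 − 0.8018)·0.8018^1 = 0.1982·0.801779 = 0.158929

Final: 0.158929


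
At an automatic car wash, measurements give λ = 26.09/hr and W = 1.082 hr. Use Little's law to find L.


L = λW = 26.09·1.082 = 28.2294

Final: 28.2294


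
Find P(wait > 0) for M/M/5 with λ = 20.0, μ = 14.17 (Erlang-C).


a = λ/μ = 1.4114; ρ = a/5 = 0.2823
P₀ = 0.243515 (from M/M/c formula)
C(c,a) = [a^c/(c!(1−ρ))]·P₀ = [5.60145/(120·0.7177)]·0.243515
= 0.06504·0.243515 = 0.015838

Final: 0.015838


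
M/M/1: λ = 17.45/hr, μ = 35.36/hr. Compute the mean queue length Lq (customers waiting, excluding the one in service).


ρ = 17.45/35.36 = 0.4935
Lq = ρ²/(1−ρ) = 0.2435/0.5065 = 0.4808

Final: 0.4808


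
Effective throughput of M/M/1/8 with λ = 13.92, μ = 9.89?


ρ = 1.4075; P_K = (1−ρ)ρ^8/(1−ρ^9) = 0.303514
λ_eff = λ(1 − P_K) = 13.92·(1 − 0.303514) = 13.92·0.696486 = 9.6951 /hr

Final: 9.6951 /hr


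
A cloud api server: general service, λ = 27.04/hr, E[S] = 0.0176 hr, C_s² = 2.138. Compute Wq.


ρ = λ·E[S] = 27.04·0.0176 = 0.4759
E[S²] = E[S]²(1+C_s²) = 0.0176²·(1+2.138) = 0.0009720
Wq = λ·E[S²]/(2(1−ρ)) = 27.04·0.0009720/(2·0.5241) = 0.02508 hr

Final: 0.02508 hr


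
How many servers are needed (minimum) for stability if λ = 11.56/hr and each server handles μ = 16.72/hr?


Stability requires cμ > λ ⇔ c > λ/μ.
λ/μ = 11.56/16.72 = 0.6914
Minimum integer c = ⌊0.6914⌋ + 1 = 1
Check: 1·16.72 = 16.72 > 11.56, while 0·16.72 = 0.00 ≤ 11.56

Final: 1 servers


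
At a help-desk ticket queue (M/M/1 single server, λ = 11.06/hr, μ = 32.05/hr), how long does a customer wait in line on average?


ρ = 11.06/32.05 = 0.3451
Wq = ρ/(μ−λ) = 0.3451/(32.05 − 11.06) = 0.3451/20.99 = 0.01644 hr

Final: 0.01644 hr


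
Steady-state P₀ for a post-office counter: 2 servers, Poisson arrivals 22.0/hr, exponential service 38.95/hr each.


a = λ/μ = 22.0/38.95 = 0.5648; ρ = a/c = 0.2824
Σ_{k=0}^{1} a^k/k! (terms k=0..1) = 1.00000 + 0.56483 = 1.56483
Tail: a^2/(2!(1−ρ)) = 0.31903/(2·0.7176) = 0.22229
P₀ = 1/(1.56483 + 0.22229) = 1/1.78712 = 0.559560

Final: 0.559560


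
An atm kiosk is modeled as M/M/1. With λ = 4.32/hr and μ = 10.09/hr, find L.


ρ = λ/μ = 4.32/10.09 = 0.4281
L = ρ/(1−ρ) = 0.4281/(1 − 0.4281) = 0.4281/0.5719 = 0.7487

Final: 0.7487


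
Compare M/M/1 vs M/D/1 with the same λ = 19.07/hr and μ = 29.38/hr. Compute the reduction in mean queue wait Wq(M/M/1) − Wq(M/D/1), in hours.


ρ = 19.07/29.38 = 0.6491
Wq(M/M/1) = ρ/(μ−λ) = 0.6491/10.31 = 0.06296 hr
Wq(M/D/1) = ρ/(2(μ−λ)) = 0.03148 hr
Savings = 0.06296 − 0.03148 = 0.03148 hr

Final: 0.03148 hr


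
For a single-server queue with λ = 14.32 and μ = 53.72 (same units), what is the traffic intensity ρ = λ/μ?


ρ = λ/μ = 14.32/53.72 = 0.2666

Final: 0.2666


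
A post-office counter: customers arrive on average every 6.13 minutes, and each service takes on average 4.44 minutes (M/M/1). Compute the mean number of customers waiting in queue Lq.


λ = 60/6.13 = 9.7879 /hr
μ = 60/4.44 = 13.5135 /hr
ρ = λ/μ = 9.7879/13.5135 = 0.7243
Lq = ρ²/(1−ρ) = 0.5246/0.2757 = 1.9029

Final: 1.9029


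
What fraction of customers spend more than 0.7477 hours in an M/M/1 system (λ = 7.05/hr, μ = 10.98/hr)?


W ~ Exponential(μ−λ) for M/M/1.
μ − λ = 10.98 − 7.05 = 3.9300
P(W > t) = e^{−(μ−λ)t} = e^{−2.9385} = 0.052947

Final: 0.052947


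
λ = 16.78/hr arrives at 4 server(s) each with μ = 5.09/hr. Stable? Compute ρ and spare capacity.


Total capacity cμ = 4·5.09 = 20.36/hr
ρ = λ/(cμ) = 16.78/20.36 = 0.8242
Stable ⇔ ρ < 1: YES
Spare capacity = cμ − λ = 20.36 − 16.78 = 3.58/hr

Final: ρ = 0.8242; stable; margin = 3.58/hr


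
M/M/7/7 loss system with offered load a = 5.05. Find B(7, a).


B(c,a) = (a^c/c!) / Σ_{k=0}^{c} a^k/k!
a^7/7! = 16.619162
Σ terms (k=0..7): 1.00000 + 5.05000 + 12.75125 + 21.46460 + 27.09906 + 27.37005 + 23.03646 + 16.61916 = 134.390594
B = 16.619162/134.390594 = 0.123663

Final: 0.123663


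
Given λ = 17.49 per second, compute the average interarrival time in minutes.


Mean interarrival time = 1/λ = 1/17.49 second = 0.05718 second
In minutes: 0.05718 × 0.0166667 = 0.0009529 min

Final: 0.0009529 min


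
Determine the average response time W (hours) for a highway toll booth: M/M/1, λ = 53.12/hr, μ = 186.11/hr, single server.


W = 1/(μ−λ) = 1/(186.11 − 53.12) = 1/132.99 = 0.007519 hr

Final: 0.007519 hr


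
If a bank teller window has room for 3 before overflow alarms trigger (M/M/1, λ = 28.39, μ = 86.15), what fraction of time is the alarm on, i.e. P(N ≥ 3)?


ρ = 28.39/86.15 = 0.3295
P(N ≥ n) = ρ^n = 0.3295^3 = 0.035787

Final: 0.035787


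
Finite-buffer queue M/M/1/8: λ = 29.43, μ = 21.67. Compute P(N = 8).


ρ = λ/μ = 29.43/21.67 = 1.3581
P_K = (1−ρ)ρ^K/(1−ρ^(K+1)) = (-0.3581·11.573129)/(1 − 15.717453)
= -4.144323/-14.717453 = 0.281592

Final: 0.281592


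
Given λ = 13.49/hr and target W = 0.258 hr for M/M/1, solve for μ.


W = 1/(μ−λ) ⇒ μ − λ = 1/W = 1/0.258 = 3.8760
μ = λ + 1/W = 13.49 + 3.8760 = 17.3660 per hr

Final: 17.3660 /hr


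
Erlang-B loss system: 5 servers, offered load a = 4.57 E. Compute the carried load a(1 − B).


B(5,4.57) = 0.249024 (Erlang-B)
Carried load = a(1 − B) = 4.57·(1 − 0.249024) = 4.57·0.750976 = 3.4320 E

Final: 3.4320 Erlangs


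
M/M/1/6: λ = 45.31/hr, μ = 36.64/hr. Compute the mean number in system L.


ρ = 45.31/36.64 = 1.2366
L = ρ[1 − (K+1)ρ^K + Kρ^(K+1)] / [(1−ρ)(1−ρ^(K+1))]
Numerator: 1.2366·(1 − 7·3.576281 + 6·4.422524) = 3.093024
Denominator: (-0.2366)·(-3.422524) = 0.809860
L = 3.093024/0.809860 = 3.8192

Final: 3.8192


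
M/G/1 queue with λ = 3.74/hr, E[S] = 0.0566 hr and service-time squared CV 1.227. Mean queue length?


ρ = λ·E[S] = 3.74·0.0566 = 0.2117
Lq = ρ²(1+C_s²)/(2(1−ρ)) = 0.04481·(1+1.227)/(2·0.7883)
= 0.04481·2.2270/1.5766 = 0.06329

Final: 0.06329


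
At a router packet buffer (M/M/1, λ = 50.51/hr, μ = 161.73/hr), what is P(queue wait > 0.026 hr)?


ρ = 50.51/161.73 = 0.3123
P(Wq > t) = ρ·e^{−(μ−λ)t} = 0.3123·e^{−2.8917}
= 0.3123·0.055481 = 0.017327

Final: 0.017327


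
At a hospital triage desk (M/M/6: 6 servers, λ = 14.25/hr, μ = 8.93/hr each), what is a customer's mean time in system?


a = 1.5957; ρ = 0.2660; P₀ = 0.202683
Lq = P₀·a^c·ρ/(c!(1−ρ)²) = 0.002294
Wq = Lq/λ = 0.002294/14.25 = 0.0001610 hr
W = Wq + 1/μ = 0.0001610 + 0.11198 = 0.11214 hr

Final: 0.11214 hr


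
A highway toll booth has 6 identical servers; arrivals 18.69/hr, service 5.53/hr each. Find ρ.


ρ = λ/(cμ) = 18.69/(6·5.53) = 18.69/33.18 = 0.5633

Final: 0.5633


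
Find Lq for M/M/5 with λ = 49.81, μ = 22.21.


a = λ/μ = 2.2427; ρ = a/5 = 0.4485
P₀ = 0.104725
Lq = P₀·a^c·ρ / (c!·(1−ρ)²) = 0.104725·56.73354·0.4485/(120·0.30411)
= 0.07303

Final: 0.07303


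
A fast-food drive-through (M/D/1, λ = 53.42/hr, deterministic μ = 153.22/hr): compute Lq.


ρ = 53.42/153.22 = 0.3486
M/D/1: Lq = ρ²/(2(1−ρ)) = 0.1216/(2·0.6514) = 0.09331

Final: 0.09331


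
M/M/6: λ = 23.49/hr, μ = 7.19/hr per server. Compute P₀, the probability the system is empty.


a = λ/μ = 23.49/7.19 = 3.2670; ρ = a/c = 0.5445
Σ_{k=0}^{5} a^k/k! (terms k=0..5) = 1.00000 + 3.26704 + 5.33677 + 5.81181 + 4.74685 + 3.10163 = 23.26408
Tail: a^6/(6!(1−ρ)) = 1215.97531/(720·0.4555) = 3.70774
P₀ = 1/(23.26408 + 3.70774) = 1/26.97183 = 0.037076

Final: 0.037076


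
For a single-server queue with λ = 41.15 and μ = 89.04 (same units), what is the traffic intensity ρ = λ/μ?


ρ = λ/μ = 41.15/89.04 = 0.4622

Final: 0.4622


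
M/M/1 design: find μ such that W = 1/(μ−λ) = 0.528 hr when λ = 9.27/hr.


W = 1/(μ−λ) ⇒ μ − λ = 1/W = 1/0.528 = 1.8939
μ = λ + 1/W = 9.27 + 1.8939 = 11.1639 per hr

Final: 11.1639 /hr


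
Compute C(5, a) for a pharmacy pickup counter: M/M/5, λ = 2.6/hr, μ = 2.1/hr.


a = λ/μ = 1.2381; ρ = a/5 = 0.2476
P₀ = 0.289774 (from M/M/c formula)
C(c,a) = [a^c/(c!(1−ρ))]·P₀ = [2.90918/(120·0.7524)]·0.289774
= 0.03222·0.289774 = 0.009337

Final: 0.009337


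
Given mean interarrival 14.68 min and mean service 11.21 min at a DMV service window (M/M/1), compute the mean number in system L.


λ = 60/14.68 = 4.0872 /hr
μ = 60/11.21 = 5.3524 /hr
ρ = λ/μ = 4.0872/5.3524 = 0.7636
L = ρ/(1−ρ) = 0.7636/0.2364 = 3.2305

Final: 3.2305


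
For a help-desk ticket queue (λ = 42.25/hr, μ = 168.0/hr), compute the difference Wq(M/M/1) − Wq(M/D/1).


ρ = 42.25/168.0 = 0.2515
Wq(M/M/1) = ρ/(μ−λ) = 0.2515/125.75 = 0.002000 hr
Wq(M/D/1) = ρ/(2(μ−λ)) = 0.0010000 hr
Savings = 0.002000 − 0.0010000 = 0.0010000 hr

Final: 0.0010000 hr
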